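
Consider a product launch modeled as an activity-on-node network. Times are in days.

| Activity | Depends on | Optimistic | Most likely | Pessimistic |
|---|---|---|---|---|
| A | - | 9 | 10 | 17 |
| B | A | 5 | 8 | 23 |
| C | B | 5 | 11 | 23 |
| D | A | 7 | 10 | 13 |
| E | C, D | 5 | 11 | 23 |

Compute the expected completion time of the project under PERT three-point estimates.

45 days

te_A = (9 + 4·10 + 17)/6 = 66/6 = 11
te_B = (5 + 4·8 + 23)/6 = 60/6 = 10
te_C = (5 + 4·11 + 23)/6 = 72/6 = 12
te_D = (7 + 4·10 + 13)/6 = 60/6 = 10
te_E = (5 + 4·11 + 23)/6 = 72/6 = 12

Forward pass:
ES_A = 0; EF_A = 11
ES_B = 11; EF_B = 11+10 = 21
ES_C = 21; EF_C = 21+12 = 33
ES_D = 11; EF_D = 11+10 = 21
ES_E = max(EF_C=33, EF_D=21) = 33; EF_E = 33+12 = 45
Expected project duration μ = 45 days. Critical path: A → B → C → E.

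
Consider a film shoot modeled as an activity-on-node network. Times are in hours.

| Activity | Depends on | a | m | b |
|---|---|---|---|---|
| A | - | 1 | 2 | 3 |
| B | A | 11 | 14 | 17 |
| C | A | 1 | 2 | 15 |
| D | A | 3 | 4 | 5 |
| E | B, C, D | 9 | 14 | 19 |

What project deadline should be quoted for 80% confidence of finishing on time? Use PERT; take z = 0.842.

31.7 hours

te_A = (1 + 4·2 + 3)/6 = 12/6 = 2; σ²_A = ((3−1)/6)² = 0.111
te_B = (11 + 4·14 + 17)/6 = 84/6 = 14; σ²_B = ((17−11)/6)² = 1.000
te_C = (1 + 4·2 + 15)/6 = 24/6 = 4; σ²_C = ((15−1)/6)² = 5.444
te_D = (3 + 4·4 + 5)/6 = 24/6 = 4; σ²_D = ((5−3)/6)² = 0.111
te_E = (9 + 4·14 + 19)/6 = 84/6 = 14; σ²_E = ((19−9)/6)² = 2.778

Forward pass:
ES_A = 0; EF_A = 2
ES_B = 2; EF_B = 2+14 = 16
ES_C = 2; EF_C = 2+4 = 6
ES_D = 2; EF_D = 2+4 = 6
ES_E = max(EF_B=16, EF_C=6, EF_D=6) = 16; EF_E = 16+14 = 30
Expected project duration μ = 30 hours. Critical path: A → B → E.

Variance along critical path = 0.111 + 1.000 + 2.778 = 3.889; σ = 1.972 hours.
D = μ + z·σ = 30 + 0.842·1.972 = 31.7 hours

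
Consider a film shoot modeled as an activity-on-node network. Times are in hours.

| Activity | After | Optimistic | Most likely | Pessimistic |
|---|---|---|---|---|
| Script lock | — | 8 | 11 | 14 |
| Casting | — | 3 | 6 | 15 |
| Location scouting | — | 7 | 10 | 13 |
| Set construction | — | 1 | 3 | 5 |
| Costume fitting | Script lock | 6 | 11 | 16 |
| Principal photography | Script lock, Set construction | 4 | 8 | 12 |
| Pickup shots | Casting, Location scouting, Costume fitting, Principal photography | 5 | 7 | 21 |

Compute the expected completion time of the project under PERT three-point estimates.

31 hours

te_Script lock = (8 + 4·11 + 14)/6 = 66/6 = 11
te_Casting = (3 + 4·6 + 15)/6 = 42/6 = 7
te_Location scouting = (7 + 4·10 + 13)/6 = 60/6 = 10
te_Set construction = (1 + 4·3 + 5)/6 = 18/6 = 3
te_Costume fitting = (6 + 4·11 + 16)/6 = 66/6 = 11
te_Principal photography = (4 + 4·8 + 12)/6 = 48/6 = 8
te_Pickup shots = (5 + 4·7 + 21)/6 = 54/6 = 9

Forward pass:
ES_Script lock = 0; EF_Script lock = 11
ES_Casting = 0; EF_Casting = 7
ES_Location scouting = 0; EF_Location scouting = 10
ES_Set construction = 0; EF_Set construction = 3
ES_Costume fitting = 11; EF_Costume fitting = 11+11 = 22
ES_Principal photography = max(EF_Script lock=11, EF_Set construction=3) = 11; EF_Principal photography = 11+8 = 19
ES_Pickup shots = max(EF_Casting=7, EF_Location scouting=10, EF_Costume fitting=22, EF_Principal photography=19) = 22; EF_Pickup shots = 22+9 = 31
Expected project duration μ = 31 hours. Critical path: Script lock → Costume fitting → Pickup shots.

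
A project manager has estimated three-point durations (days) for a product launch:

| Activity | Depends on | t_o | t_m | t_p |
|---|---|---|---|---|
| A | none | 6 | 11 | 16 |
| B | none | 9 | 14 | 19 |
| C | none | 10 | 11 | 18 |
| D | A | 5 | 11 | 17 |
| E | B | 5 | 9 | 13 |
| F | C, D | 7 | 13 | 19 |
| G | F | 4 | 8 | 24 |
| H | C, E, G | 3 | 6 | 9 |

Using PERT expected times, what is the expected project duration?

te_A = (6 + 4·11 + 16)/6 = 66/6 = 11
te_B = (9 + 4·14 + 19)/6 = 84/6 = 14
te_C = (10 + 4·11 + 18)/6 = 72/6 = 12
te_D = (5 + 4·11 + 17)/6 = 66/6 = 11
te_E = (5 + 4·9 + 13)/6 = 54/6 = 9
te_F = (7 + 4·13 + 19)/6 = 78/6 = 13
te_G = (4 + 4·8 + 24)/6 = 60/6 = 10
te_H = (3 + 4·6 + 9)/6 = 36/6 = 6

Forward pass:
ES_A = 0; EF_A = 11
ES_B = 0; EF_B = 14
ES_C = 0; EF_C = 12
ES_D = 11; EF_D = 11+11 = 22
ES_E = 14; EF_E = 14+9 = 23
ES_F = max(EF_C=12, EF_D=22) = 22; EF_F = 22+13 = 35
ES_G = 35; EF_G = 35+10 = 45
ES_H = max(EF_C=12, EF_E=23, EF_G=45) = 45; EF_H = 45+6 = 51
Expected project duration μ = 51 days. Critical path: A → D → F → G → H.

51 days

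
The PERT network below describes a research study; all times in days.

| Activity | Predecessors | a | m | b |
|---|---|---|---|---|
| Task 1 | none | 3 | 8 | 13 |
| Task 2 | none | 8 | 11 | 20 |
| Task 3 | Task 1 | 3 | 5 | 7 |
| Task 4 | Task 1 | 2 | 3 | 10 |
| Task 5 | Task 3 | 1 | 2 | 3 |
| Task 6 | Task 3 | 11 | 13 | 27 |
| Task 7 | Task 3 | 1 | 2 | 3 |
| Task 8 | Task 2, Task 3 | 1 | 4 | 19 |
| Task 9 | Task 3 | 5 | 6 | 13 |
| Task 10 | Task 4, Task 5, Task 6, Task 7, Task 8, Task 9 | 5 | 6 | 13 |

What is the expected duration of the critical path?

te_Task 1 = (3 + 4·8 + 13)/6 = 48/6 = 8
te_Task 2 = (8 + 4·11 + 20)/6 = 72/6 = 12
te_Task 3 = (3 + 4·5 + 7)/6 = 30/6 = 5
te_Task 4 = (2 + 4·3 + 10)/6 = 24/6 = 4
te_Task 5 = (1 + 4·2 + 3)/6 = 12/6 = 2
te_Task 6 = (11 + 4·13 + 27)/6 = 90/6 = 15
te_Task 7 = (1 + 4·2 + 3)/6 = 12/6 = 2
te_Task 8 = (1 + 4·4 + 19)/6 = 36/6 = 6
te_Task 9 = (5 + 4·6 + 13)/6 = 42/6 = 7
te_Task 10 = (5 + 4·6 + 13)/6 = 42/6 = 7

Forward pass:
ES_Task 1 = 0; EF_Task 1 = 8
ES_Task 2 = 0; EF_Task 2 = 12
ES_Task 3 = 8; EF_Task 3 = 8+5 = 13
ES_Task 4 = 8; EF_Task 4 = 8+4 = 12
ES_Task 5 = 13; EF_Task 5 = 13+2 = 15
ES_Task 6 = 13; EF_Task 6 = 13+15 = 28
ES_Task 7 = 13; EF_Task 7 = 13+2 = 15
ES_Task 8 = max(EF_Task 2=12, EF_Task 3=13) = 13; EF_Task 8 = 13+6 = 19
ES_Task 9 = 13; EF_Task 9 = 13+7 = 20
ES_Task 10 = max(EF_Task 4=12, EF_Task 5=15, EF_Task 6=28, EF_Task 7=15, EF_Task 8=19, EF_Task 9=20) = 28; EF_Task 10 = 28+7 = 35
Expected project duration μ = 35 days. Critical path: Task 1 → Task 3 → Task 6 → Task 10.

35 days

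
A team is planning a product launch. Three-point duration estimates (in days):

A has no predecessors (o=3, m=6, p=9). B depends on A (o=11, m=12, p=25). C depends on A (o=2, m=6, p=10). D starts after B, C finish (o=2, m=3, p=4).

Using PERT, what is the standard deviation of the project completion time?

te_A = (3 + 4·6 + 9)/6 = 36/6 = 6; σ²_A = ((9−3)/6)² = 1.000
te_B = (11 + 4·12 + 25)/6 = 84/6 = 14; σ²_B = ((25−11)/6)² = 5.444
te_C = (2 + 4·6 + 10)/6 = 36/6 = 6; σ²_C = ((10−2)/6)² = 1.778
te_D = (2 + 4·3 + 4)/6 = 18/6 = 3; σ²_D = ((4−2)/6)² = 0.111

Forward pass:
ES_A = 0; EF_A = 6
ES_B = 6; EF_B = 6+14 = 20
ES_C = 6; EF_C = 6+6 = 12
ES_D = max(EF_B=20, EF_C=12) = 20; EF_D = 20+3 = 23
Expected project duration μ = 23 days. Critical path: A → B → D.

Variance along critical path = 1.000 + 5.444 + 0.111 = 6.556
σ = √6.556 = 2.560 days

2.56 days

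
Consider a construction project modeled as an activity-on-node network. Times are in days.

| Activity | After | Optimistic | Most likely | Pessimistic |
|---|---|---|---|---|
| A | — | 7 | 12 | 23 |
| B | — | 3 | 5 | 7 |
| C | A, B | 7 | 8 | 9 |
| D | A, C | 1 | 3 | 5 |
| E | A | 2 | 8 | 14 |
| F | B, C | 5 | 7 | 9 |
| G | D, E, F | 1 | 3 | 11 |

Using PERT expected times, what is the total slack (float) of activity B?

te_A = (7 + 4·12 + 23)/6 = 78/6 = 13
te_B = (3 + 4·5 + 7)/6 = 30/6 = 5
te_C = (7 + 4·8 + 9)/6 = 48/6 = 8
te_D = (1 + 4·3 + 5)/6 = 18/6 = 3
te_E = (2 + 4·8 + 14)/6 = 48/6 = 8
te_F = (5 + 4·7 + 9)/6 = 42/6 = 7
te_G = (1 + 4·3 + 11)/6 = 24/6 = 4

Forward pass:
ES_A = 0; EF_A = 13
ES_B = 0; EF_B = 5
ES_C = max(EF_A=13, EF_B=5) = 13; EF_C = 13+8 = 21
ES_D = max(EF_A=13, EF_C=21) = 21; EF_D = 21+3 = 24
ES_E = 13; EF_E = 13+8 = 21
ES_F = max(EF_B=5, EF_C=21) = 21; EF_F = 21+7 = 28
ES_G = max(EF_D=24, EF_E=21, EF_F=28) = 28; EF_G = 28+4 = 32
Expected project duration μ = 32 days. Critical path: A → C → F → G.

Backward pass:
LF_G = 32; LS_G = 32−4 = 28
LF_F = LS_G = 28; LS_F = 28−7 = 21
LF_E = LS_G = 28; LS_E = 28−8 = 20
LF_D = LS_G = 28; LS_D = 28−3 = 25
LF_C = min(LS_D=25, LS_F=21) = 21; LS_C = 21−8 = 13
LF_B = min(LS_C=13, LS_F=21) = 13; LS_B = 13−5 = 8
LF_A = min(LS_C=13, LS_D=25, LS_E=20) = 13; LS_A = 13−13 = 0
Slack_B = LS_B − ES_B = 8 − 0 = 8

8 days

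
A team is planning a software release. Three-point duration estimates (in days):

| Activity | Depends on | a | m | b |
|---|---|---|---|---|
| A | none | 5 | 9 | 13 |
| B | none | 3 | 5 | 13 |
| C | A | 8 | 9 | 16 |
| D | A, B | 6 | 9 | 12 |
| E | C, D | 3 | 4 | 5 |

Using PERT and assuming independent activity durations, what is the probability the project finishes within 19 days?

0.018

te_A = (5 + 4·9 + 13)/6 = 54/6 = 9; σ²_A = ((13−5)/6)² = 1.778
te_B = (3 + 4·5 + 13)/6 = 36/6 = 6; σ²_B = ((13−3)/6)² = 2.778
te_C = (8 + 4·9 + 16)/6 = 60/6 = 10; σ²_C = ((16−8)/6)² = 1.778
te_D = (6 + 4·9 + 12)/6 = 54/6 = 9; σ²_D = ((12−6)/6)² = 1.000
te_E = (3 + 4·4 + 5)/6 = 24/6 = 4; σ²_E = ((5−3)/6)² = 0.111

Forward pass:
ES_A = 0; EF_A = 9
ES_B = 0; EF_B = 6
ES_C = 9; EF_C = 9+10 = 19
ES_D = max(EF_A=9, EF_B=6) = 9; EF_D = 9+9 = 18
ES_E = max(EF_C=19, EF_D=18) = 19; EF_E = 19+4 = 23
Expected project duration μ = 23 days. Critical path: A → C → E.

Variance along critical path = 1.778 + 1.778 + 0.111 = 3.667; σ = √3.667 = 1.915 days.
Z = (19 − 23) / 1.915 = -2.089
P(T ≤ 19) = Φ(-2.089) ≈ 0.018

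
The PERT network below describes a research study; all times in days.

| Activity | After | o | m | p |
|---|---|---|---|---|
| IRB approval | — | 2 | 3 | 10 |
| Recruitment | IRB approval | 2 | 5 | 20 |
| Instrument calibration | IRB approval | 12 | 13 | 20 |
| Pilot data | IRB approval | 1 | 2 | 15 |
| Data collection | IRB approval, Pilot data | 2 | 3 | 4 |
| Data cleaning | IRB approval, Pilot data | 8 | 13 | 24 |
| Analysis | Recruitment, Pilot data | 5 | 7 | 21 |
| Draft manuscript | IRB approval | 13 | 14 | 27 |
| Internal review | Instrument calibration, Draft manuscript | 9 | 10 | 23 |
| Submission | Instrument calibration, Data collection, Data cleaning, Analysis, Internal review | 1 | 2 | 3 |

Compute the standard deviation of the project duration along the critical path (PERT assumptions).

te_IRB approval = (2 + 4·3 + 10)/6 = 24/6 = 4; σ²_IRB approval = ((10−2)/6)² = 1.778
te_Recruitment = (2 + 4·5 + 20)/6 = 42/6 = 7; σ²_Recruitment = ((20−2)/6)² = 9.000
te_Instrument calibration = (12 + 4·13 + 20)/6 = 84/6 = 14; σ²_Instrument calibration = ((20−12)/6)² = 1.778
te_Pilot data = (1 + 4·2 + 15)/6 = 24/6 = 4; σ²_Pilot data = ((15−1)/6)² = 5.444
te_Data collection = (2 + 4·3 + 4)/6 = 18/6 = 3; σ²_Data collection = ((4−2)/6)² = 0.111
te_Data cleaning = (8 + 4·13 + 24)/6 = 84/6 = 14; σ²_Data cleaning = ((24−8)/6)² = 7.111
te_Analysis = (5 + 4·7 + 21)/6 = 54/6 = 9; σ²_Analysis = ((21−5)/6)² = 7.111
te_Draft manuscript = (13 + 4·14 + 27)/6 = 96/6 = 16; σ²_Draft manuscript = ((27−13)/6)² = 5.444
te_Internal review = (9 + 4·10 + 23)/6 = 72/6 = 12; σ²_Internal review = ((23−9)/6)² = 5.444
te_Submission = (1 + 4·2 + 3)/6 = 12/6 = 2; σ²_Submission = ((3−1)/6)² = 0.111

Forward pass:
ES_IRB approval = 0; EF_IRB approval = 4
ES_Recruitment = 4; EF_Recruitment = 4+7 = 11
ES_Instrument calibration = 4; EF_Instrument calibration = 4+14 = 18
ES_Pilot data = 4; EF_Pilot data = 4+4 = 8
ES_Data collection = max(EF_IRB approval=4, EF_Pilot data=8) = 8; EF_Data collection = 8+3 = 11
ES_Data cleaning = max(EF_IRB approval=4, EF_Pilot data=8) = 8; EF_Data cleaning = 8+14 = 22
ES_Analysis = max(EF_Recruitment=11, EF_Pilot data=8) = 11; EF_Analysis = 11+9 = 20
ES_Draft manuscript = 4; EF_Draft manuscript = 4+16 = 20
ES_Internal review = max(EF_Instrument calibration=18, EF_Draft manuscript=20) = 20; EF_Internal review = 20+12 = 32
ES_Submission = max(EF_Instrument calibration=18, EF_Data collection=11, EF_Data cleaning=22, EF_Analysis=20, EF_Internal review=32) = 32; EF_Submission = 32+2 = 34
Expected project duration μ = 34 days. Critical path: IRB approval → Draft manuscript → Internal review → Submission.

Variance along critical path = 1.778 + 5.444 + 5.444 + 0.111 = 12.778
σ = √12.778 = 3.575 days

3.57 days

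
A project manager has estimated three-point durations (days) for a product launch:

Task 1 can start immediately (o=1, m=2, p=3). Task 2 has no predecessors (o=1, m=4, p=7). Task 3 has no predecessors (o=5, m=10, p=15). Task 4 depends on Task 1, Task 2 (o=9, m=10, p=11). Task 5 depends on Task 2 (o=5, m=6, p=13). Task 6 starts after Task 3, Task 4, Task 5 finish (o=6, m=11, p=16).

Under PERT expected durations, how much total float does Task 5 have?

3 days

te_Task 1 = (1 + 4·2 + 3)/6 = 12/6 = 2
te_Task 2 = (1 + 4·4 + 7)/6 = 24/6 = 4
te_Task 3 = (5 + 4·10 + 15)/6 = 60/6 = 10
te_Task 4 = (9 + 4·10 + 11)/6 = 60/6 = 10
te_Task 5 = (5 + 4·6 + 13)/6 = 42/6 = 7
te_Task 6 = (6 + 4·11 + 16)/6 = 66/6 = 11

Forward pass:
ES_Task 1 = 0; EF_Task 1 = 2
ES_Task 2 = 0; EF_Task 2 = 4
ES_Task 3 = 0; EF_Task 3 = 10
ES_Task 4 = max(EF_Task 1=2, EF_Task 2=4) = 4; EF_Task 4 = 4+10 = 14
ES_Task 5 = 4; EF_Task 5 = 4+7 = 11
ES_Task 6 = max(EF_Task 3=10, EF_Task 4=14, EF_Task 5=11) = 14; EF_Task 6 = 14+11 = 25
Expected project duration μ = 25 days. Critical path: Task 2 → Task 4 → Task 6.

Backward pass:
LF_Task 6 = 25; LS_Task 6 = 25−11 = 14
LF_Task 5 = LS_Task 6 = 14; LS_Task 5 = 14−7 = 7
LF_Task 4 = LS_Task 6 = 14; LS_Task 4 = 14−10 = 4
LF_Task 3 = LS_Task 6 = 14; LS_Task 3 = 14−10 = 4
LF_Task 2 = min(LS_Task 4=4, LS_Task 5=7) = 4; LS_Task 2 = 4−4 = 0
LF_Task 1 = LS_Task 4 = 4; LS_Task 1 = 4−2 = 2
Slack_Task 5 = LS_Task 5 − ES_Task 5 = 7 − 4 = 3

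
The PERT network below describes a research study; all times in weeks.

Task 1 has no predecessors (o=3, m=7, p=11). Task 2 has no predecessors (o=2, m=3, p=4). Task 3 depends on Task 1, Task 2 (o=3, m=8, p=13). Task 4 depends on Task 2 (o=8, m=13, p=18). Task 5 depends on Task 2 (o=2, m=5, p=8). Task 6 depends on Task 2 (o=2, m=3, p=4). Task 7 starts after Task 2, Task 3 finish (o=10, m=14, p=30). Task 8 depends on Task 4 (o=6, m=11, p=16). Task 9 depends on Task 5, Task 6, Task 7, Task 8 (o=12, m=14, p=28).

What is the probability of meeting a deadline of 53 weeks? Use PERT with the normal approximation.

0.896

te_Task 1 = (3 + 4·7 + 11)/6 = 42/6 = 7; σ²_Task 1 = ((11−3)/6)² = 1.778
te_Task 2 = (2 + 4·3 + 4)/6 = 18/6 = 3; σ²_Task 2 = ((4−2)/6)² = 0.111
te_Task 3 = (3 + 4·8 + 13)/6 = 48/6 = 8; σ²_Task 3 = ((13−3)/6)² = 2.778
te_Task 4 = (8 + 4·13 + 18)/6 = 78/6 = 13; σ²_Task 4 = ((18−8)/6)² = 2.778
te_Task 5 = (2 + 4·5 + 8)/6 = 30/6 = 5; σ²_Task 5 = ((8−2)/6)² = 1.000
te_Task 6 = (2 + 4·3 + 4)/6 = 18/6 = 3; σ²_Task 6 = ((4−2)/6)² = 0.111
te_Task 7 = (10 + 4·14 + 30)/6 = 96/6 = 16; σ²_Task 7 = ((30−10)/6)² = 11.111
te_Task 8 = (6 + 4·11 + 16)/6 = 66/6 = 11; σ²_Task 8 = ((16−6)/6)² = 2.778
te_Task 9 = (12 + 4·14 + 28)/6 = 96/6 = 16; σ²_Task 9 = ((28−12)/6)² = 7.111

Forward pass:
ES_Task 1 = 0; EF_Task 1 = 7
ES_Task 2 = 0; EF_Task 2 = 3
ES_Task 3 = max(EF_Task 1=7, EF_Task 2=3) = 7; EF_Task 3 = 7+8 = 15
ES_Task 4 = 3; EF_Task 4 = 3+13 = 16
ES_Task 5 = 3; EF_Task 5 = 3+5 = 8
ES_Task 6 = 3; EF_Task 6 = 3+3 = 6
ES_Task 7 = max(EF_Task 2=3, EF_Task 3=15) = 15; EF_Task 7 = 15+16 = 31
ES_Task 8 = 16; EF_Task 8 = 16+11 = 27
ES_Task 9 = max(EF_Task 5=8, EF_Task 6=6, EF_Task 7=31, EF_Task 8=27) = 31; EF_Task 9 = 31+16 = 47
Expected project duration μ = 47 weeks. Critical path: Task 1 → Task 3 → Task 7 → Task 9.

Variance along critical path = 1.778 + 2.778 + 11.111 + 7.111 = 22.778; σ = √22.778 = 4.773 weeks.
Z = (53 − 47) / 4.773 = 1.257
P(T ≤ 53) = Φ(1.257) ≈ 0.896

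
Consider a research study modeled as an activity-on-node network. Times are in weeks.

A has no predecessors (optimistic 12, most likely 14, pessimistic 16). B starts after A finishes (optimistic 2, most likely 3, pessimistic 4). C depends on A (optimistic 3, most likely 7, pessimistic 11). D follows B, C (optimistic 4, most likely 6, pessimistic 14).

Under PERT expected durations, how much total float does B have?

te_A = (12 + 4·14 + 16)/6 = 84/6 = 14
te_B = (2 + 4·3 + 4)/6 = 18/6 = 3
te_C = (3 + 4·7 + 11)/6 = 42/6 = 7
te_D = (4 + 4·6 + 14)/6 = 42/6 = 7

Forward pass:
ES_A = 0; EF_A = 14
ES_B = 14; EF_B = 14+3 = 17
ES_C = 14; EF_C = 14+7 = 21
ES_D = max(EF_B=17, EF_C=21) = 21; EF_D = 21+7 = 28
Expected project duration μ = 28 weeks. Critical path: A → C → D.

Backward pass:
LF_D = 28; LS_D = 28−7 = 21
LF_C = LS_D = 21; LS_C = 21−7 = 14
LF_B = LS_D = 21; LS_B = 21−3 = 18
LF_A = min(LS_B=18, LS_C=14) = 14; LS_A = 14−14 = 0
Slack_B = LS_B − ES_B = 18 − 14 = 4

4 weeks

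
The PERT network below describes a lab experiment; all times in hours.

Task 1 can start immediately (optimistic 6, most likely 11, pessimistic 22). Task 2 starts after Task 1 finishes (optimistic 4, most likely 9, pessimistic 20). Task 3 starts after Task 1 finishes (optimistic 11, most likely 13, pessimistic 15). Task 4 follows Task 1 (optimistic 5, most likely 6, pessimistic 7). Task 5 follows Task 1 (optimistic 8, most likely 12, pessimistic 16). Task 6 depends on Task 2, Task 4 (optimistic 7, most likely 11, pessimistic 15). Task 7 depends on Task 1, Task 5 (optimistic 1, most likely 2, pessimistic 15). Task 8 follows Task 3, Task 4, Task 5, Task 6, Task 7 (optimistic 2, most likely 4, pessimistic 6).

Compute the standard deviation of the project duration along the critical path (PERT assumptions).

te_Task 1 = (6 + 4·11 + 22)/6 = 72/6 = 12; σ²_Task 1 = ((22−6)/6)² = 7.111
te_Task 2 = (4 + 4·9 + 20)/6 = 60/6 = 10; σ²_Task 2 = ((20−4)/6)² = 7.111
te_Task 3 = (11 + 4·13 + 15)/6 = 78/6 = 13; σ²_Task 3 = ((15−11)/6)² = 0.444
te_Task 4 = (5 + 4·6 + 7)/6 = 36/6 = 6; σ²_Task 4 = ((7−5)/6)² = 0.111
te_Task 5 = (8 + 4·12 + 16)/6 = 72/6 = 12; σ²_Task 5 = ((16−8)/6)² = 1.778
te_Task 6 = (7 + 4·11 + 15)/6 = 66/6 = 11; σ²_Task 6 = ((15−7)/6)² = 1.778
te_Task 7 = (1 + 4·2 + 15)/6 = 24/6 = 4; σ²_Task 7 = ((15−1)/6)² = 5.444
te_Task 8 = (2 + 4·4 + 6)/6 = 24/6 = 4; σ²_Task 8 = ((6−2)/6)² = 0.444

Forward pass:
ES_Task 1 = 0; EF_Task 1 = 12
ES_Task 2 = 12; EF_Task 2 = 12+10 = 22
ES_Task 3 = 12; EF_Task 3 = 12+13 = 25
ES_Task 4 = 12; EF_Task 4 = 12+6 = 18
ES_Task 5 = 12; EF_Task 5 = 12+12 = 24
ES_Task 6 = max(EF_Task 2=22, EF_Task 4=18) = 22; EF_Task 6 = 22+11 = 33
ES_Task 7 = max(EF_Task 1=12, EF_Task 5=24) = 24; EF_Task 7 = 24+4 = 28
ES_Task 8 = max(EF_Task 3=25, EF_Task 4=18, EF_Task 5=24, EF_Task 6=33, EF_Task 7=28) = 33; EF_Task 8 = 33+4 = 37
Expected project duration μ = 37 hours. Critical path: Task 1 → Task 2 → Task 6 → Task 8.

Variance along critical path = 7.111 + 7.111 + 1.778 + 0.444 = 16.444
σ = √16.444 = 4.055 hours

4.06 hours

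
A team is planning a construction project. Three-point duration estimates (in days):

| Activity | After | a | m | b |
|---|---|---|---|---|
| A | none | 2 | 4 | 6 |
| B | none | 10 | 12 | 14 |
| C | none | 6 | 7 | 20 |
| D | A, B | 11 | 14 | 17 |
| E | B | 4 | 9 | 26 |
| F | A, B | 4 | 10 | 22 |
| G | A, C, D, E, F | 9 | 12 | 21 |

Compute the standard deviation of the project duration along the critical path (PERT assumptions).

2.33 days

te_A = (2 + 4·4 + 6)/6 = 24/6 = 4; σ²_A = ((6−2)/6)² = 0.444
te_B = (10 + 4·12 + 14)/6 = 72/6 = 12; σ²_B = ((14−10)/6)² = 0.444
te_C = (6 + 4·7 + 20)/6 = 54/6 = 9; σ²_C = ((20−6)/6)² = 5.444
te_D = (11 + 4·14 + 17)/6 = 84/6 = 14; σ²_D = ((17−11)/6)² = 1.000
te_E = (4 + 4·9 + 26)/6 = 66/6 = 11; σ²_E = ((26−4)/6)² = 13.444
te_F = (4 + 4·10 + 22)/6 = 66/6 = 11; σ²_F = ((22−4)/6)² = 9.000
te_G = (9 + 4·12 + 21)/6 = 78/6 = 13; σ²_G = ((21−9)/6)² = 4.000

Forward pass:
ES_A = 0; EF_A = 4
ES_B = 0; EF_B = 12
ES_C = 0; EF_C = 9
ES_D = max(EF_A=4, EF_B=12) = 12; EF_D = 12+14 = 26
ES_E = 12; EF_E = 12+11 = 23
ES_F = max(EF_A=4, EF_B=12) = 12; EF_F = 12+11 = 23
ES_G = max(EF_A=4, EF_C=9, EF_D=26, EF_E=23, EF_F=23) = 26; EF_G = 26+13 = 39
Expected project duration μ = 39 days. Critical path: B → D → G.

Variance along critical path = 0.444 + 1.000 + 4.000 = 5.444
σ = √5.444 = 2.333 days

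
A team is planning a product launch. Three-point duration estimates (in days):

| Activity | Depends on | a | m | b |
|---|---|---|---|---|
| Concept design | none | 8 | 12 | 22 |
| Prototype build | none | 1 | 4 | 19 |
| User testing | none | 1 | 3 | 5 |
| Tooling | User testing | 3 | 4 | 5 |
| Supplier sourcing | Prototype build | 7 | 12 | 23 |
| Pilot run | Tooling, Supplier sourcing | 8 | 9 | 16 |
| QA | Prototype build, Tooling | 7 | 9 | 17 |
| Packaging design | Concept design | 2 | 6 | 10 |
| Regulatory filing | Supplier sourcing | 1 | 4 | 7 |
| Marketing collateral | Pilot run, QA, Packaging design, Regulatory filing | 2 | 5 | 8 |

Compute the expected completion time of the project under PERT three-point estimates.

34 days

te_Concept design = (8 + 4·12 + 22)/6 = 78/6 = 13
te_Prototype build = (1 + 4·4 + 19)/6 = 36/6 = 6
te_User testing = (1 + 4·3 + 5)/6 = 18/6 = 3
te_Tooling = (3 + 4·4 + 5)/6 = 24/6 = 4
te_Supplier sourcing = (7 + 4·12 + 23)/6 = 78/6 = 13
te_Pilot run = (8 + 4·9 + 16)/6 = 60/6 = 10
te_QA = (7 + 4·9 + 17)/6 = 60/6 = 10
te_Packaging design = (2 + 4·6 + 10)/6 = 36/6 = 6
te_Regulatory filing = (1 + 4·4 + 7)/6 = 24/6 = 4
te_Marketing collateral = (2 + 4·5 + 8)/6 = 30/6 = 5

Forward pass:
ES_Concept design = 0; EF_Concept design = 13
ES_Prototype build = 0; EF_Prototype build = 6
ES_User testing = 0; EF_User testing = 3
ES_Tooling = 3; EF_Tooling = 3+4 = 7
ES_Supplier sourcing = 6; EF_Supplier sourcing = 6+13 = 19
ES_Pilot run = max(EF_Tooling=7, EF_Supplier sourcing=19) = 19; EF_Pilot run = 19+10 = 29
ES_QA = max(EF_Prototype build=6, EF_Tooling=7) = 7; EF_QA = 7+10 = 17
ES_Packaging design = 13; EF_Packaging design = 13+6 = 19
ES_Regulatory filing = 19; EF_Regulatory filing = 19+4 = 23
ES_Marketing collateral = max(EF_Pilot run=29, EF_QA=17, EF_Packaging design=19, EF_Regulatory filing=23) = 29; EF_Marketing collateral = 29+5 = 34
Expected project duration μ = 34 days. Critical path: Prototype build → Supplier sourcing → Pilot run → Marketing collateral.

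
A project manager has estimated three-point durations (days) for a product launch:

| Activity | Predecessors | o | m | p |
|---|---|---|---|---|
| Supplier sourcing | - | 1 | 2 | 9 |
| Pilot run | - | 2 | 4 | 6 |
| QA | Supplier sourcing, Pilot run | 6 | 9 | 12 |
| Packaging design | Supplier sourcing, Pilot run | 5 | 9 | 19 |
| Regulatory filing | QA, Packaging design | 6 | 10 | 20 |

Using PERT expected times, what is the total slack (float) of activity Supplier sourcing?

1 days

te_Supplier sourcing = (1 + 4·2 + 9)/6 = 18/6 = 3
te_Pilot run = (2 + 4·4 + 6)/6 = 24/6 = 4
te_QA = (6 + 4·9 + 12)/6 = 54/6 = 9
te_Packaging design = (5 + 4·9 + 19)/6 = 60/6 = 10
te_Regulatory filing = (6 + 4·10 + 20)/6 = 66/6 = 11

Forward pass:
ES_Supplier sourcing = 0; EF_Supplier sourcing = 3
ES_Pilot run = 0; EF_Pilot run = 4
ES_QA = max(EF_Supplier sourcing=3, EF_Pilot run=4) = 4; EF_QA = 4+9 = 13
ES_Packaging design = max(EF_Supplier sourcing=3, EF_Pilot run=4) = 4; EF_Packaging design = 4+10 = 14
ES_Regulatory filing = max(EF_QA=13, EF_Packaging design=14) = 14; EF_Regulatory filing = 14+11 = 25
Expected project duration μ = 25 days. Critical path: Pilot run → Packaging design → Regulatory filing.

Backward pass:
LF_Regulatory filing = 25; LS_Regulatory filing = 25−11 = 14
LF_Packaging design = LS_Regulatory filing = 14; LS_Packaging design = 14−10 = 4
LF_QA = LS_Regulatory filing = 14; LS_QA = 14−9 = 5
LF_Pilot run = min(LS_QA=5, LS_Packaging design=4) = 4; LS_Pilot run = 4−4 = 0
LF_Supplier sourcing = min(LS_QA=5, LS_Packaging design=4) = 4; LS_Supplier sourcing = 4−3 = 1
Slack_Supplier sourcing = LS_Supplier sourcing − ES_Supplier sourcing = 1 − 0 = 1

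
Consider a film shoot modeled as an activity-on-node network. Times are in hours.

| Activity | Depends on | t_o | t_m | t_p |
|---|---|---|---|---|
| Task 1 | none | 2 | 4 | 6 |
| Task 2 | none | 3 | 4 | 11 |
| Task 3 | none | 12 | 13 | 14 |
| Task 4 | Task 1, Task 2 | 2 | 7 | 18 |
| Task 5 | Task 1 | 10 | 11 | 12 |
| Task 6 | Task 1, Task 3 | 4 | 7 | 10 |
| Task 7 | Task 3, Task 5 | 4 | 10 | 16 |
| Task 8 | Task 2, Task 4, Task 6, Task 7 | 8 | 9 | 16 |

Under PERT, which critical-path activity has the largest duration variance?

Task 7

te_Task 1 = (2 + 4·4 + 6)/6 = 24/6 = 4; σ²_Task 1 = ((6−2)/6)² = 0.444
te_Task 2 = (3 + 4·4 + 11)/6 = 30/6 = 5; σ²_Task 2 = ((11−3)/6)² = 1.778
te_Task 3 = (12 + 4·13 + 14)/6 = 78/6 = 13; σ²_Task 3 = ((14−12)/6)² = 0.111
te_Task 4 = (2 + 4·7 + 18)/6 = 48/6 = 8; σ²_Task 4 = ((18−2)/6)² = 7.111
te_Task 5 = (10 + 4·11 + 12)/6 = 66/6 = 11; σ²_Task 5 = ((12−10)/6)² = 0.111
te_Task 6 = (4 + 4·7 + 10)/6 = 42/6 = 7; σ²_Task 6 = ((10−4)/6)² = 1.000
te_Task 7 = (4 + 4·10 + 16)/6 = 60/6 = 10; σ²_Task 7 = ((16−4)/6)² = 4.000
te_Task 8 = (8 + 4·9 + 16)/6 = 60/6 = 10; σ²_Task 8 = ((16−8)/6)² = 1.778

Forward pass:
ES_Task 1 = 0; EF_Task 1 = 4
ES_Task 2 = 0; EF_Task 2 = 5
ES_Task 3 = 0; EF_Task 3 = 13
ES_Task 4 = max(EF_Task 1=4, EF_Task 2=5) = 5; EF_Task 4 = 5+8 = 13
ES_Task 5 = 4; EF_Task 5 = 4+11 = 15
ES_Task 6 = max(EF_Task 1=4, EF_Task 3=13) = 13; EF_Task 6 = 13+7 = 20
ES_Task 7 = max(EF_Task 3=13, EF_Task 5=15) = 15; EF_Task 7 = 15+10 = 25
ES_Task 8 = max(EF_Task 2=5, EF_Task 4=13, EF_Task 6=20, EF_Task 7=25) = 25; EF_Task 8 = 25+10 = 35
Expected project duration μ = 35 hours. Critical path: Task 1 → Task 5 → Task 7 → Task 8.

Variances on critical path: σ²_Task 1=0.444, σ²_Task 5=0.111, σ²_Task 7=4.000, σ²_Task 8=1.778.
Largest is σ²_Task 7 = 4.000.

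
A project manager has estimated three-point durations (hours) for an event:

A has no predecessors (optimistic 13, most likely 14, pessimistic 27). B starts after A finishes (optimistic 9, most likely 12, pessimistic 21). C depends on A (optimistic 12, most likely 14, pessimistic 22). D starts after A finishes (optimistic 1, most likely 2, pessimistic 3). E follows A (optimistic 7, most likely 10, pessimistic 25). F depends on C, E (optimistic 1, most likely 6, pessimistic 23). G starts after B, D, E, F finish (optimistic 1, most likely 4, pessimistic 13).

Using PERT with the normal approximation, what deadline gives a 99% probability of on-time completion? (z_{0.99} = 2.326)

te_A = (13 + 4·14 + 27)/6 = 96/6 = 16; σ²_A = ((27−13)/6)² = 5.444
te_B = (9 + 4·12 + 21)/6 = 78/6 = 13; σ²_B = ((21−9)/6)² = 4.000
te_C = (12 + 4·14 + 22)/6 = 90/6 = 15; σ²_C = ((22−12)/6)² = 2.778
te_D = (1 + 4·2 + 3)/6 = 12/6 = 2; σ²_D = ((3−1)/6)² = 0.111
te_E = (7 + 4·10 + 25)/6 = 72/6 = 12; σ²_E = ((25−7)/6)² = 9.000
te_F = (1 + 4·6 + 23)/6 = 48/6 = 8; σ²_F = ((23−1)/6)² = 13.444
te_G = (1 + 4·4 + 13)/6 = 30/6 = 5; σ²_G = ((13−1)/6)² = 4.000

Forward pass:
ES_A = 0; EF_A = 16
ES_B = 16; EF_B = 16+13 = 29
ES_C = 16; EF_C = 16+15 = 31
ES_D = 16; EF_D = 16+2 = 18
ES_E = 16; EF_E = 16+12 = 28
ES_F = max(EF_C=31, EF_E=28) = 31; EF_F = 31+8 = 39
ES_G = max(EF_B=29, EF_D=18, EF_E=28, EF_F=39) = 39; EF_G = 39+5 = 44
Expected project duration μ = 44 hours. Critical path: A → C → F → G.

Variance along critical path = 5.444 + 2.778 + 13.444 + 4.000 = 25.667; σ = 5.066 hours.
D = μ + z·σ = 44 + 2.326·5.066 = 55.8 hours

55.8 hours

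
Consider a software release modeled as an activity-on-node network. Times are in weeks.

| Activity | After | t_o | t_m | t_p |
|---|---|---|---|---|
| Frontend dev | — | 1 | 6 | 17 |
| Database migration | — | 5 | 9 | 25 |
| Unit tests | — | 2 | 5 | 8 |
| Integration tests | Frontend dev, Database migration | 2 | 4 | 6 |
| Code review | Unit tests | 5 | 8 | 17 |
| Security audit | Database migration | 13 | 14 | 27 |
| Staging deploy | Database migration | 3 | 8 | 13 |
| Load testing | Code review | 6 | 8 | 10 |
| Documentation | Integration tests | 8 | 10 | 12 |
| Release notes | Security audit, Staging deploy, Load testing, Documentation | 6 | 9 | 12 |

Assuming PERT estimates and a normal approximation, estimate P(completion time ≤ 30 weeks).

0.076

te_Frontend dev = (1 + 4·6 + 17)/6 = 42/6 = 7; σ²_Frontend dev = ((17−1)/6)² = 7.111
te_Database migration = (5 + 4·9 + 25)/6 = 66/6 = 11; σ²_Database migration = ((25−5)/6)² = 11.111
te_Unit tests = (2 + 4·5 + 8)/6 = 30/6 = 5; σ²_Unit tests = ((8−2)/6)² = 1.000
te_Integration tests = (2 + 4·4 + 6)/6 = 24/6 = 4; σ²_Integration tests = ((6−2)/6)² = 0.444
te_Code review = (5 + 4·8 + 17)/6 = 54/6 = 9; σ²_Code review = ((17−5)/6)² = 4.000
te_Security audit = (13 + 4·14 + 27)/6 = 96/6 = 16; σ²_Security audit = ((27−13)/6)² = 5.444
te_Staging deploy = (3 + 4·8 + 13)/6 = 48/6 = 8; σ²_Staging deploy = ((13−3)/6)² = 2.778
te_Load testing = (6 + 4·8 + 10)/6 = 48/6 = 8; σ²_Load testing = ((10−6)/6)² = 0.444
te_Documentation = (8 + 4·10 + 12)/6 = 60/6 = 10; σ²_Documentation = ((12−8)/6)² = 0.444
te_Release notes = (6 + 4·9 + 12)/6 = 54/6 = 9; σ²_Release notes = ((12−6)/6)² = 1.000

Forward pass:
ES_Frontend dev = 0; EF_Frontend dev = 7
ES_Database migration = 0; EF_Database migration = 11
ES_Unit tests = 0; EF_Unit tests = 5
ES_Integration tests = max(EF_Frontend dev=7, EF_Database migration=11) = 11; EF_Integration tests = 11+4 = 15
ES_Code review = 5; EF_Code review = 5+9 = 14
ES_Security audit = 11; EF_Security audit = 11+16 = 27
ES_Staging deploy = 11; EF_Staging deploy = 11+8 = 19
ES_Load testing = 14; EF_Load testing = 14+8 = 22
ES_Documentation = 15; EF_Documentation = 15+10 = 25
ES_Release notes = max(EF_Security audit=27, EF_Staging deploy=19, EF_Load testing=22, EF_Documentation=25) = 27; EF_Release notes = 27+9 = 36
Expected project duration μ = 36 weeks. Critical path: Database migration → Security audit → Release notes.

Variance along critical path = 11.111 + 5.444 + 1.000 = 17.556; σ = √17.556 = 4.190 weeks.
Z = (30 − 36) / 4.190 = -1.432
P(T ≤ 30) = Φ(-1.432) ≈ 0.076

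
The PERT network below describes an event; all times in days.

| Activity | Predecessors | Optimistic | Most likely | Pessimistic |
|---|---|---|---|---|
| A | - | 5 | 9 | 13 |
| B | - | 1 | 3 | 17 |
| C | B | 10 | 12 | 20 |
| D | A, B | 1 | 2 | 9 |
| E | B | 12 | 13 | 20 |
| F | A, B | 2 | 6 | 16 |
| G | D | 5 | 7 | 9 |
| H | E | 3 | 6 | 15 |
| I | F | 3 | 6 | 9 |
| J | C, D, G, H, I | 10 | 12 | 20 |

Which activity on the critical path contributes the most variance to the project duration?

B

te_A = (5 + 4·9 + 13)/6 = 54/6 = 9; σ²_A = ((13−5)/6)² = 1.778
te_B = (1 + 4·3 + 17)/6 = 30/6 = 5; σ²_B = ((17−1)/6)² = 7.111
te_C = (10 + 4·12 + 20)/6 = 78/6 = 13; σ²_C = ((20−10)/6)² = 2.778
te_D = (1 + 4·2 + 9)/6 = 18/6 = 3; σ²_D = ((9−1)/6)² = 1.778
te_E = (12 + 4·13 + 20)/6 = 84/6 = 14; σ²_E = ((20−12)/6)² = 1.778
te_F = (2 + 4·6 + 16)/6 = 42/6 = 7; σ²_F = ((16−2)/6)² = 5.444
te_G = (5 + 4·7 + 9)/6 = 42/6 = 7; σ²_G = ((9−5)/6)² = 0.444
te_H = (3 + 4·6 + 15)/6 = 42/6 = 7; σ²_H = ((15−3)/6)² = 4.000
te_I = (3 + 4·6 + 9)/6 = 36/6 = 6; σ²_I = ((9−3)/6)² = 1.000
te_J = (10 + 4·12 + 20)/6 = 78/6 = 13; σ²_J = ((20−10)/6)² = 2.778

Forward pass:
ES_A = 0; EF_A = 9
ES_B = 0; EF_B = 5
ES_C = 5; EF_C = 5+13 = 18
ES_D = max(EF_A=9, EF_B=5) = 9; EF_D = 9+3 = 12
ES_E = 5; EF_E = 5+14 = 19
ES_F = max(EF_A=9, EF_B=5) = 9; EF_F = 9+7 = 16
ES_G = 12; EF_G = 12+7 = 19
ES_H = 19; EF_H = 19+7 = 26
ES_I = 16; EF_I = 16+6 = 22
ES_J = max(EF_C=18, EF_D=12, EF_G=19, EF_H=26, EF_I=22) = 26; EF_J = 26+13 = 39
Expected project duration μ = 39 days. Critical path: B → E → H → J.

Variances on critical path: σ²_B=7.111, σ²_E=1.778, σ²_H=4.000, σ²_J=2.778.
Largest is σ²_B = 7.111.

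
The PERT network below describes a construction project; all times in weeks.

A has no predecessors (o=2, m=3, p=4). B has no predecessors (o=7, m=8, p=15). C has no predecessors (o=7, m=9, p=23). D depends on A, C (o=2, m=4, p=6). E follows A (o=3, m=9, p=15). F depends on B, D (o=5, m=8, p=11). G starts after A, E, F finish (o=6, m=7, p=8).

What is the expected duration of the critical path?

30 weeks

te_A = (2 + 4·3 + 4)/6 = 18/6 = 3
te_B = (7 + 4·8 + 15)/6 = 54/6 = 9
te_C = (7 + 4·9 + 23)/6 = 66/6 = 11
te_D = (2 + 4·4 + 6)/6 = 24/6 = 4
te_E = (3 + 4·9 + 15)/6 = 54/6 = 9
te_F = (5 + 4·8 + 11)/6 = 48/6 = 8
te_G = (6 + 4·7 + 8)/6 = 42/6 = 7

Forward pass:
ES_A = 0; EF_A = 3
ES_B = 0; EF_B = 9
ES_C = 0; EF_C = 11
ES_D = max(EF_A=3, EF_C=11) = 11; EF_D = 11+4 = 15
ES_E = 3; EF_E = 3+9 = 12
ES_F = max(EF_B=9, EF_D=15) = 15; EF_F = 15+8 = 23
ES_G = max(EF_A=3, EF_E=12, EF_F=23) = 23; EF_G = 23+7 = 30
Expected project duration μ = 30 weeks. Critical path: C → D → F → G.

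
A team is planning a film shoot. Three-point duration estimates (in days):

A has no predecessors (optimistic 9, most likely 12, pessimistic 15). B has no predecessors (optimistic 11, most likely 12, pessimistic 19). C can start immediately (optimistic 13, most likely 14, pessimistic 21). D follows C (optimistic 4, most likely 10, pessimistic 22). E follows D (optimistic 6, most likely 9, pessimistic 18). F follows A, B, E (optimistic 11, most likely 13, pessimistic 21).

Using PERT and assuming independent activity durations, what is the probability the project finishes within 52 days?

0.683

te_A = (9 + 4·12 + 15)/6 = 72/6 = 12; σ²_A = ((15−9)/6)² = 1.000
te_B = (11 + 4·12 + 19)/6 = 78/6 = 13; σ²_B = ((19−11)/6)² = 1.778
te_C = (13 + 4·14 + 21)/6 = 90/6 = 15; σ²_C = ((21−13)/6)² = 1.778
te_D = (4 + 4·10 + 22)/6 = 66/6 = 11; σ²_D = ((22−4)/6)² = 9.000
te_E = (6 + 4·9 + 18)/6 = 60/6 = 10; σ²_E = ((18−6)/6)² = 4.000
te_F = (11 + 4·13 + 21)/6 = 84/6 = 14; σ²_F = ((21−11)/6)² = 2.778

Forward pass:
ES_A = 0; EF_A = 12
ES_B = 0; EF_B = 13
ES_C = 0; EF_C = 15
ES_D = 15; EF_D = 15+11 = 26
ES_E = 26; EF_E = 26+10 = 36
ES_F = max(EF_A=12, EF_B=13, EF_E=36) = 36; EF_F = 36+14 = 50
Expected project duration μ = 50 days. Critical path: C → D → E → F.

Variance along critical path = 1.778 + 9.000 + 4.000 + 2.778 = 17.556; σ = √17.556 = 4.190 days.
Z = (52 − 50) / 4.190 = 0.477
P(T ≤ 52) = Φ(0.477) ≈ 0.683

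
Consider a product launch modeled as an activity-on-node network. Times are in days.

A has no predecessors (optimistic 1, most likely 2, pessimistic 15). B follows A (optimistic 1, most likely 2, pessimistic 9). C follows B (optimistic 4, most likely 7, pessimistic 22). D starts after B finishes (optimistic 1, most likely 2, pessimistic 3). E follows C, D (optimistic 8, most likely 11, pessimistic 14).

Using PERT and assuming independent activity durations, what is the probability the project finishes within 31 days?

0.832

te_A = (1 + 4·2 + 15)/6 = 24/6 = 4; σ²_A = ((15−1)/6)² = 5.444
te_B = (1 + 4·2 + 9)/6 = 18/6 = 3; σ²_B = ((9−1)/6)² = 1.778
te_C = (4 + 4·7 + 22)/6 = 54/6 = 9; σ²_C = ((22−4)/6)² = 9.000
te_D = (1 + 4·2 + 3)/6 = 12/6 = 2; σ²_D = ((3−1)/6)² = 0.111
te_E = (8 + 4·11 + 14)/6 = 66/6 = 11; σ²_E = ((14−8)/6)² = 1.000

Forward pass:
ES_A = 0; EF_A = 4
ES_B = 4; EF_B = 4+3 = 7
ES_C = 7; EF_C = 7+9 = 16
ES_D = 7; EF_D = 7+2 = 9
ES_E = max(EF_C=16, EF_D=9) = 16; EF_E = 16+11 = 27
Expected project duration μ = 27 days. Critical path: A → B → C → E.

Variance along critical path = 5.444 + 1.778 + 9.000 + 1.000 = 17.222; σ = √17.222 = 4.150 days.
Z = (31 − 27) / 4.150 = 0.964
P(T ≤ 31) = Φ(0.964) ≈ 0.832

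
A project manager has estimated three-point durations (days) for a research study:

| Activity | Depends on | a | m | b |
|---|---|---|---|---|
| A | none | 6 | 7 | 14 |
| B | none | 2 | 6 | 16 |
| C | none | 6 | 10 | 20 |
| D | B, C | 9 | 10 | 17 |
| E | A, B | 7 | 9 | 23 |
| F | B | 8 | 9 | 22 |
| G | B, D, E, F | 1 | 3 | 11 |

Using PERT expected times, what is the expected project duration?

te_A = (6 + 4·7 + 14)/6 = 48/6 = 8
te_B = (2 + 4·6 + 16)/6 = 42/6 = 7
te_C = (6 + 4·10 + 20)/6 = 66/6 = 11
te_D = (9 + 4·10 + 17)/6 = 66/6 = 11
te_E = (7 + 4·9 + 23)/6 = 66/6 = 11
te_F = (8 + 4·9 + 22)/6 = 66/6 = 11
te_G = (1 + 4·3 + 11)/6 = 24/6 = 4

Forward pass:
ES_A = 0; EF_A = 8
ES_B = 0; EF_B = 7
ES_C = 0; EF_C = 11
ES_D = max(EF_B=7, EF_C=11) = 11; EF_D = 11+11 = 22
ES_E = max(EF_A=8, EF_B=7) = 8; EF_E = 8+11 = 19
ES_F = 7; EF_F = 7+11 = 18
ES_G = max(EF_B=7, EF_D=22, EF_E=19, EF_F=18) = 22; EF_G = 22+4 = 26
Expected project duration μ = 26 days. Critical path: C → D → G.

26 days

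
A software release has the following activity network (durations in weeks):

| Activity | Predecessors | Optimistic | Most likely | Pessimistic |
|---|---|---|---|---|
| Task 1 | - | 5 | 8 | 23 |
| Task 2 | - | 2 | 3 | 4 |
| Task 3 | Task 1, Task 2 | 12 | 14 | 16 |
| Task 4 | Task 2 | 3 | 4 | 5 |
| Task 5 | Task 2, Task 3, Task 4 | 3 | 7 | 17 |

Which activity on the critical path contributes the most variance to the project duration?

Task 1

te_Task 1 = (5 + 4·8 + 23)/6 = 60/6 = 10; σ²_Task 1 = ((23−5)/6)² = 9.000
te_Task 2 = (2 + 4·3 + 4)/6 = 18/6 = 3; σ²_Task 2 = ((4−2)/6)² = 0.111
te_Task 3 = (12 + 4·14 + 16)/6 = 84/6 = 14; σ²_Task 3 = ((16−12)/6)² = 0.444
te_Task 4 = (3 + 4·4 + 5)/6 = 24/6 = 4; σ²_Task 4 = ((5−3)/6)² = 0.111
te_Task 5 = (3 + 4·7 + 17)/6 = 48/6 = 8; σ²_Task 5 = ((17−3)/6)² = 5.444

Forward pass:
ES_Task 1 = 0; EF_Task 1 = 10
ES_Task 2 = 0; EF_Task 2 = 3
ES_Task 3 = max(EF_Task 1=10, EF_Task 2=3) = 10; EF_Task 3 = 10+14 = 24
ES_Task 4 = 3; EF_Task 4 = 3+4 = 7
ES_Task 5 = max(EF_Task 2=3, EF_Task 3=24, EF_Task 4=7) = 24; EF_Task 5 = 24+8 = 32
Expected project duration μ = 32 weeks. Critical path: Task 1 → Task 3 → Task 5.

Variances on critical path: σ²_Task 1=9.000, σ²_Task 3=0.444, σ²_Task 5=5.444.
Largest is σ²_Task 1 = 9.000.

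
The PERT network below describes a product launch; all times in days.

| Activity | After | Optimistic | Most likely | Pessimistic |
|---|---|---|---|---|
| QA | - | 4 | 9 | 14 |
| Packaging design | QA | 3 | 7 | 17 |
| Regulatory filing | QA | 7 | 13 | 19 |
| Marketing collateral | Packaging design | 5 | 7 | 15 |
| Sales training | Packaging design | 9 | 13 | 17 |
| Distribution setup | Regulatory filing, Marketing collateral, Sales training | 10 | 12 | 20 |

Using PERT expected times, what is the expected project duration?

te_QA = (4 + 4·9 + 14)/6 = 54/6 = 9
te_Packaging design = (3 + 4·7 + 17)/6 = 48/6 = 8
te_Regulatory filing = (7 + 4·13 + 19)/6 = 78/6 = 13
te_Marketing collateral = (5 + 4·7 + 15)/6 = 48/6 = 8
te_Sales training = (9 + 4·13 + 17)/6 = 78/6 = 13
te_Distribution setup = (10 + 4·12 + 20)/6 = 78/6 = 13

Forward pass:
ES_QA = 0; EF_QA = 9
ES_Packaging design = 9; EF_Packaging design = 9+8 = 17
ES_Regulatory filing = 9; EF_Regulatory filing = 9+13 = 22
ES_Marketing collateral = 17; EF_Marketing collateral = 17+8 = 25
ES_Sales training = 17; EF_Sales training = 17+13 = 30
ES_Distribution setup = max(EF_Regulatory filing=22, EF_Marketing collateral=25, EF_Sales training=30) = 30; EF_Distribution setup = 30+13 = 43
Expected project duration μ = 43 days. Critical path: QA → Packaging design → Sales training → Distribution setup.

43 days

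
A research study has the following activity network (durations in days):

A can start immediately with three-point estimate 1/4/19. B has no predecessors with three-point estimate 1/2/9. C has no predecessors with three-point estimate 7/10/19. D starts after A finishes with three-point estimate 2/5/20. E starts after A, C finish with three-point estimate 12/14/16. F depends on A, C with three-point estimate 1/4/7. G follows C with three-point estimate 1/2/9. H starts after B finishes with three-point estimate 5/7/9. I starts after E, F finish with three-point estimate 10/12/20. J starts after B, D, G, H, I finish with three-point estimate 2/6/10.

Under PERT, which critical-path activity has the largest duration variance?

C

te_A = (1 + 4·4 + 19)/6 = 36/6 = 6; σ²_A = ((19−1)/6)² = 9.000
te_B = (1 + 4·2 + 9)/6 = 18/6 = 3; σ²_B = ((9−1)/6)² = 1.778
te_C = (7 + 4·10 + 19)/6 = 66/6 = 11; σ²_C = ((19−7)/6)² = 4.000
te_D = (2 + 4·5 + 20)/6 = 42/6 = 7; σ²_D = ((20−2)/6)² = 9.000
te_E = (12 + 4·14 + 16)/6 = 84/6 = 14; σ²_E = ((16−12)/6)² = 0.444
te_F = (1 + 4·4 + 7)/6 = 24/6 = 4; σ²_F = ((7−1)/6)² = 1.000
te_G = (1 + 4·2 + 9)/6 = 18/6 = 3; σ²_G = ((9−1)/6)² = 1.778
te_H = (5 + 4·7 + 9)/6 = 42/6 = 7; σ²_H = ((9−5)/6)² = 0.444
te_I = (10 + 4·12 + 20)/6 = 78/6 = 13; σ²_I = ((20−10)/6)² = 2.778
te_J = (2 + 4·6 + 10)/6 = 36/6 = 6; σ²_J = ((10−2)/6)² = 1.778

Forward pass:
ES_A = 0; EF_A = 6
ES_B = 0; EF_B = 3
ES_C = 0; EF_C = 11
ES_D = 6; EF_D = 6+7 = 13
ES_E = max(EF_A=6, EF_C=11) = 11; EF_E = 11+14 = 25
ES_F = max(EF_A=6, EF_C=11) = 11; EF_F = 11+4 = 15
ES_G = 11; EF_G = 11+3 = 14
ES_H = 3; EF_H = 3+7 = 10
ES_I = max(EF_E=25, EF_F=15) = 25; EF_I = 25+13 = 38
ES_J = max(EF_B=3, EF_D=13, EF_G=14, EF_H=10, EF_I=38) = 38; EF_J = 38+6 = 44
Expected project duration μ = 44 days. Critical path: C → E → I → J.

Variances on critical path: σ²_C=4.000, σ²_E=0.444, σ²_I=2.778, σ²_J=1.778.
Largest is σ²_C = 4.000.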